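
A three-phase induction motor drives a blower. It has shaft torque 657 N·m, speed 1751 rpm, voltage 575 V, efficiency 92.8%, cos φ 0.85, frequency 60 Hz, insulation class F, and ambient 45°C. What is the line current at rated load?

ω = 2π×1751/60 = 183.4 rad/s; P_out = τω = 657 × 183.4 = 120494 W
P_in = P_out / η = 120494 / 0.928 = 129843 W
I_L = P_in / (√3·V_L·cosφ) = 129843 / (1.732 × 575 × 0.85) = 153 A

153 A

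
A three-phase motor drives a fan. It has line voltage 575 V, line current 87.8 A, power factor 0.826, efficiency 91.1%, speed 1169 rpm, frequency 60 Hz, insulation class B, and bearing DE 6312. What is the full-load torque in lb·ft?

396 lb·ft

P_in = √3·V·I·cosφ = 1.732 × 575 × 87.8 × 0.826 = 72225 W
P_out = η·P_in = 0.911 × 72225 = 65797 W
n = 1169 rpm
ω = 2π×1169/60 = 122.4 rad/s
τ = P_out/ω = 65797/122.4 = 537.6 N·m
In lb·ft: 537.6/1.356 = 396 lb·ft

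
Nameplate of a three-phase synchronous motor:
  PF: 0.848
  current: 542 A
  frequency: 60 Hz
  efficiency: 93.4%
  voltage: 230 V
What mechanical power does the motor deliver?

171 kW

P_in = √3·V·I·cosφ = 1.732 × 230 × 542 × 0.848 = 183093 W
P_out = η·P_in = 0.934 × 183093 = 171009 W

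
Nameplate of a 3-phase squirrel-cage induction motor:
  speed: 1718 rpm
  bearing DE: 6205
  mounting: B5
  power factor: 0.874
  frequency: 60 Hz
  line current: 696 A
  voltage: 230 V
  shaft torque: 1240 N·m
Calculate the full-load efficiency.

ω = 2π × 1718/60 = 179.9 rad/s; P_out = τω = 1240 × 179.9 = 223076 W
P_in = √3·V_L·I_L·cosφ = 1.732 × 230 × 696 × 0.874 = 242324 W
η = P_out / P_in = 223076 / 242324 = 0.921 = 92.1%

92.1 %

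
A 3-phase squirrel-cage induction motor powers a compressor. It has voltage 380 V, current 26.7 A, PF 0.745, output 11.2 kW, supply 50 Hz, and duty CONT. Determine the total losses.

P_in = √3·V·I·cosφ = 1.732×380×26.7×0.745 = 13092 W
P_out = 11200 W
Losses = P_in − P_out = 13092 − 11200 = 1892 W

1.89 kW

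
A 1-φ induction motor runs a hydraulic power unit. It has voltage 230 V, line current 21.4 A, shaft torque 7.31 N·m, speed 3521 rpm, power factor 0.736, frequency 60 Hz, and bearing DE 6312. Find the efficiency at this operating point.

ω = 2π × 3521/60 = 368.7 rad/s; P_out = τω = 7.31 × 368.7 = 2695 W
P_in = V·I·cosφ = 230 × 21.4 × 0.736 = 3623 W
η = P_out / P_in = 2695 / 3623 = 0.744 = 74.4%

74.4 %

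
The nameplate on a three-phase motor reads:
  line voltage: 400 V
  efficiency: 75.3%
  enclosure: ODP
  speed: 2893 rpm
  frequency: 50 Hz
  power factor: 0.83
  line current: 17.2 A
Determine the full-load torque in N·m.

P_in = √3·V·I·cosφ = 1.732 × 400 × 17.2 × 0.83 = 9890 W
P_out = η·P_in = 0.753 × 9890 = 7447 W
n = 2893 rpm
ω = 2π×2893/60 = 303 rad/s
τ = P_out/ω = 7447/303 = 24.6 N·m

24.6 N·m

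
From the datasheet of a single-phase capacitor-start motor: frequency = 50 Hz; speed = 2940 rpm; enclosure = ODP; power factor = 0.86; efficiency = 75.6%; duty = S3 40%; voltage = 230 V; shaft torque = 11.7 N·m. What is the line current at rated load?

ω = 2π×2940/60 = 307.9 rad/s; P_out = τω = 11.7 × 307.9 = 3602 W
P_in = P_out / η = 3602 / 0.756 = 4765 W
I = P_in / (V·cosφ) = 4765 / (230 × 0.86) = 24.1 A

24.1 A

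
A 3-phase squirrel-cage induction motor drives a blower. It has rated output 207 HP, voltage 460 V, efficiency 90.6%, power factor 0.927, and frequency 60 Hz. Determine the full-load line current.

P_out = 207 × 746 = 154422 W
P_in = P_out / η = 154422 / 0.906 = 170444 W
I_L = P_in / (√3·V_L·cosφ) = 170444 / (1.732 × 460 × 0.927) = 231 A

231 A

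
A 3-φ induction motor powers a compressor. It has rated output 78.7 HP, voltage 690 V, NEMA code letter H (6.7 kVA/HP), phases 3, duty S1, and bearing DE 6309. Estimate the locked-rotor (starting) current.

441 A

S_LR = 6.7 × 78.7 = 527.29 kVA
I_LR = S_LR/(√3·V_L) = 527290/(1.732×690) = 441 A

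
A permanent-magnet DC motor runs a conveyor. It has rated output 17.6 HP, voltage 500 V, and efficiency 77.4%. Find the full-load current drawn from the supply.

P_out = 17.6 × 746 = 13130 W
P_in = P_out / η = 13130 / 0.774 = 16964 W
I = P_in / V = 16964 / 500 = 33.9 A

33.9 A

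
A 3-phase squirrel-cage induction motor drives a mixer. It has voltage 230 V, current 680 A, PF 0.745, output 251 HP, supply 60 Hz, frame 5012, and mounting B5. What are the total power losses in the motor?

P_in = √3·V·I·cosφ = 1.732×230×680×0.745 = 201809 W
P_out = 251×746 = 187246 W
Losses = P_in − P_out = 201809 − 187246 = 14563 W

14.6 kW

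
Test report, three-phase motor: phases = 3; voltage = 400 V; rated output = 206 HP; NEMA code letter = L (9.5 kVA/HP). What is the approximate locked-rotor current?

2820 A

S_LR = 9.5 × 206 = 1957 kVA
I_LR = S_LR/(√3·V_L) = 1957000/(1.732×400) = 2820 A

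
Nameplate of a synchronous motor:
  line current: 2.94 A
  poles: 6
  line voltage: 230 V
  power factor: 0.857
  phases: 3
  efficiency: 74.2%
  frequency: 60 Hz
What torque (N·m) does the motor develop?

5.93 N·m

P_in = √3·V·I·cosφ = 1.732 × 230 × 2.94 × 0.857 = 1004 W
P_out = η·P_in = 0.742 × 1004 = 745 W
n = n_s = 120×60/6 = 1200 rpm (synchronous)
ω = 2π×1200/60 = 125.7 rad/s
τ = P_out/ω = 745/125.7 = 5.93 N·m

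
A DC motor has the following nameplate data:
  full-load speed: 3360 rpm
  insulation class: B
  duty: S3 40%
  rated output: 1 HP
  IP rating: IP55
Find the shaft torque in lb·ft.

P_out = 1 × 746 = 746 W
ω = 2π × 3360/60 = 351.9 rad/s
τ = P_out/ω = 746/351.9 = 2.12 N·m
In lb·ft: 2.12/1.356 = 1.56 lb·ft

1.56 lb·ft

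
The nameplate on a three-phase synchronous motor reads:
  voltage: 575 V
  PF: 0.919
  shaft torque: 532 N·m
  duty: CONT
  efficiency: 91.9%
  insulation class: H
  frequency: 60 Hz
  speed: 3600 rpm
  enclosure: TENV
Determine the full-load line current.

ω = 2π×3600/60 = 377 rad/s; P_out = τω = 532 × 377 = 200564 W
P_in = P_out / η = 200564 / 0.919 = 218242 W
I_L = P_in / (√3·V_L·cosφ) = 218242 / (1.732 × 575 × 0.919) = 238 A

238 A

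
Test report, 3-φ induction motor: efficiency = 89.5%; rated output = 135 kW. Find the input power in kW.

P_out = 135000 W
P_in = P_out/η = 135000/0.895 = 150838 W = 151 kW

151 kW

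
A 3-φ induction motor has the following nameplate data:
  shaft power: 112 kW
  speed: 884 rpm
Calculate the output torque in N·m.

ω = 2π × 884/60 = 92.57 rad/s
τ = P/ω = 112000/92.57 = 1210 N·m

1210 N·m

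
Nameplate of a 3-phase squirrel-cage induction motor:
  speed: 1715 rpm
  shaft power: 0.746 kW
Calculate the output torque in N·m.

4.15 N·m

ω = 2π × 1715/60 = 179.6 rad/s
τ = P/ω = 746/179.6 = 4.15 N·m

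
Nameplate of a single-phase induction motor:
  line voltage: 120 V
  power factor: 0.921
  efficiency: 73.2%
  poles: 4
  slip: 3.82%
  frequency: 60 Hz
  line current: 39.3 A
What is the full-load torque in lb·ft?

12.9 lb·ft

P_in = V·I·cosφ = 120 × 39.3 × 0.921 = 4343 W
P_out = η·P_in = 0.732 × 4343 = 3179 W
n_s = 120×60/4 = 1800 rpm; n = 1800×(1−0.0382) = 1731 rpm
ω = 2π×1731/60 = 181.3 rad/s
τ = P_out/ω = 3179/181.3 = 17.53 N·m
In lb·ft: 17.53/1.356 = 12.9 lb·ft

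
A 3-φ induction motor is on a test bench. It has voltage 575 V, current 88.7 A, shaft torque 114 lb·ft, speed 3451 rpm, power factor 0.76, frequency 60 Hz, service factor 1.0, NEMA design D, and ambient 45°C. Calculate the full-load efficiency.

83.2 %

τ = 114 lb·ft × 1.356 = 154.6 N·m
ω = 2π × 3451/60 = 361.4 rad/s; P_out = τω = 154.6 × 361.4 = 55872 W
P_in = √3·V_L·I_L·cosφ = 1.732 × 575 × 88.7 × 0.76 = 67136 W
η = P_out / P_in = 55872 / 67136 = 0.832 = 83.2%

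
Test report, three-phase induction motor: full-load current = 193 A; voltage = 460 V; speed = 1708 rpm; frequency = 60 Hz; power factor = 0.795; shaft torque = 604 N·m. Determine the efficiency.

ω = 2π × 1708/60 = 178.9 rad/s; P_out = τω = 604 × 178.9 = 108056 W
P_in = √3·V_L·I_L·cosφ = 1.732 × 460 × 193 × 0.795 = 122245 W
η = P_out / P_in = 108056 / 122245 = 0.884 = 88.4%

88.4 %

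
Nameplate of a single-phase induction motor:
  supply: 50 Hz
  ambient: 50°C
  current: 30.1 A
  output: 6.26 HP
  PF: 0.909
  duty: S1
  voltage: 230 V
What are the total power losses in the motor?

P_in = V·I·cosφ = 230×30.1×0.909 = 6293 W
P_out = 6.26×746 = 4670 W
Losses = P_in − P_out = 6293 − 4670 = 1623 W

1.62 kW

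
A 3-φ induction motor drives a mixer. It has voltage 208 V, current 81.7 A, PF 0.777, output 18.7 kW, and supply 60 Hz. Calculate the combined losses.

4.17 kW

P_in = √3·V·I·cosφ = 1.732×208×81.7×0.777 = 22869 W
P_out = 18700 W
Losses = P_in − P_out = 22869 − 18700 = 4169 W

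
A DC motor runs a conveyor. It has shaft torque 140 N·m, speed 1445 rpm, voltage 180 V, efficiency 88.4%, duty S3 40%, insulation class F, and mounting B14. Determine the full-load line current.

133 A

ω = 2π×1445/60 = 151.3 rad/s; P_out = τω = 140 × 151.3 = 21182 W
P_in = P_out / η = 21182 / 0.884 = 23962 W
I = P_in / V = 23962 / 180 = 133 A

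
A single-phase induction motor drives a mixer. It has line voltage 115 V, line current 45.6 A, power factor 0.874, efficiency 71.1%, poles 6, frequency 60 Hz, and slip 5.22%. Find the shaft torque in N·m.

27.4 N·m

P_in = V·I·cosφ = 115 × 45.6 × 0.874 = 4583 W
P_out = η·P_in = 0.711 × 4583 = 3259 W
n_s = 120×60/6 = 1200 rpm; n = 1200×(1−0.0522) = 1137 rpm
ω = 2π×1137/60 = 119.1 rad/s
τ = P_out/ω = 3259/119.1 = 27.4 N·m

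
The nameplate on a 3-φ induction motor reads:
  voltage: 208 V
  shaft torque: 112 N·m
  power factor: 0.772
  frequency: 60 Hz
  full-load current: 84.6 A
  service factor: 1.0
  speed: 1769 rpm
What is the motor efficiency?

ω = 2π × 1769/60 = 185.2 rad/s; P_out = τω = 112 × 185.2 = 20742 W
P_in = √3·V_L·I_L·cosφ = 1.732 × 208 × 84.6 × 0.772 = 23529 W
η = P_out / P_in = 20742 / 23529 = 0.882 = 88.2%

88.2 %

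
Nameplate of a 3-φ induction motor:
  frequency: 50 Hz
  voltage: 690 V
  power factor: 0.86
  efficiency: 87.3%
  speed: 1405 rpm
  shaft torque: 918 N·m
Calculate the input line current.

151 A

ω = 2π×1405/60 = 147.1 rad/s; P_out = τω = 918 × 147.1 = 135038 W
P_in = P_out / η = 135038 / 0.873 = 154683 W
I_L = P_in / (√3·V_L·cosφ) = 154683 / (1.732 × 690 × 0.86) = 151 A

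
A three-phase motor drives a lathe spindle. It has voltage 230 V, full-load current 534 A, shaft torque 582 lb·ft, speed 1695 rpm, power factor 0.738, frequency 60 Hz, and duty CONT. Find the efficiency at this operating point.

89.2 %

τ = 582 lb·ft × 1.356 = 789.2 N·m
ω = 2π × 1695/60 = 177.5 rad/s; P_out = τω = 789.2 × 177.5 = 140083 W
P_in = √3·V_L·I_L·cosφ = 1.732 × 230 × 534 × 0.738 = 156990 W
η = P_out / P_in = 140083 / 156990 = 0.892 = 89.2%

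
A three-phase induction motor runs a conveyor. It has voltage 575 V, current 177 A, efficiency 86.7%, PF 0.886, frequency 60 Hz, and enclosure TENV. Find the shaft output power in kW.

135 kW

P_in = √3·V·I·cosφ = 1.732 × 575 × 177 × 0.886 = 156179 W
P_out = η·P_in = 0.867 × 156179 = 135407 W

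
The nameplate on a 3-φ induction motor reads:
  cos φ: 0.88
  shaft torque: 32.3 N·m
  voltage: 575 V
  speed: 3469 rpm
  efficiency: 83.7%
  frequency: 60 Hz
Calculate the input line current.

ω = 2π×3469/60 = 363.3 rad/s; P_out = τω = 32.3 × 363.3 = 11735 W
P_in = P_out / η = 11735 / 0.837 = 14020 W
I_L = P_in / (√3·V_L·cosφ) = 14020 / (1.732 × 575 × 0.88) = 16 A

16 A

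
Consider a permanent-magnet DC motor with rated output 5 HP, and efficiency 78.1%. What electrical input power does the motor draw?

P_out = 5 × 746 = 3730 W
P_in = P_out/η = 3730/0.781 = 4776 W = 4.78 kW

4.78 kW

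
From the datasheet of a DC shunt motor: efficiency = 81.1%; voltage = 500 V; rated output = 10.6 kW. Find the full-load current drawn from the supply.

P_out = 10.6 kW = 10600 W
P_in = P_out / η = 10600 / 0.811 = 13070 W
I = P_in / V = 13070 / 500 = 26.1 A

26.1 A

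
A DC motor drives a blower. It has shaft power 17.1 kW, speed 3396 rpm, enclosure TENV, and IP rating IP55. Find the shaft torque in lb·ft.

35.5 lb·ft

ω = 2π × 3396/60 = 355.6 rad/s
τ = P/ω = 17100/355.6 = 48.09 N·m
In lb·ft: 48.09/1.356 = 35.5 lb·ft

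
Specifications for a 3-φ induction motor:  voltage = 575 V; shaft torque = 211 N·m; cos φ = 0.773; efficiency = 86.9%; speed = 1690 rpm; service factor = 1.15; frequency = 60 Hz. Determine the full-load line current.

55.8 A

ω = 2π×1690/60 = 177 rad/s; P_out = τω = 211 × 177 = 37347 W
P_in = P_out / η = 37347 / 0.869 = 42977 W
I_L = P_in / (√3·V_L·cosφ) = 42977 / (1.732 × 575 × 0.773) = 55.8 A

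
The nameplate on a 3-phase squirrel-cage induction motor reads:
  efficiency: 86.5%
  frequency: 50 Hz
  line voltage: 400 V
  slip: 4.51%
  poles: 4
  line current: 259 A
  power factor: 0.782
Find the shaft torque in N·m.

P_in = √3·V·I·cosφ = 1.732 × 400 × 259 × 0.782 = 140318 W
P_out = η·P_in = 0.865 × 140318 = 121375 W
n_s = 120×50/4 = 1500 rpm; n = 1500×(1−0.0451) = 1432 rpm
ω = 2π×1432/60 = 150 rad/s
τ = P_out/ω = 121375/150 = 809 N·m

809 N·m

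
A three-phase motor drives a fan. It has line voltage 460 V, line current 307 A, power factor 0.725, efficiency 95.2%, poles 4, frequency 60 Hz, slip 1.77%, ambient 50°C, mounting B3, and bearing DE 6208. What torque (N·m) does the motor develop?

912 N·m

P_in = √3·V·I·cosφ = 1.732 × 460 × 307 × 0.725 = 177330 W
P_out = η·P_in = 0.952 × 177330 = 168818 W
n_s = 120×60/4 = 1800 rpm; n = 1800×(1−0.0177) = 1768 rpm
ω = 2π×1768/60 = 185.1 rad/s
τ = P_out/ω = 168818/185.1 = 912 N·m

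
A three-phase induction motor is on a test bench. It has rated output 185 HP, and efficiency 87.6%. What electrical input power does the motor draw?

158 kW

P_out = 185 × 746 = 138010 W
P_in = P_out/η = 138010/0.876 = 157546 W = 158 kW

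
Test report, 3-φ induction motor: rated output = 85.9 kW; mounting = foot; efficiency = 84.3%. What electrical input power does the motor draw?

P_out = 85900 W
P_in = P_out/η = 85900/0.843 = 101898 W = 102 kW

102 kW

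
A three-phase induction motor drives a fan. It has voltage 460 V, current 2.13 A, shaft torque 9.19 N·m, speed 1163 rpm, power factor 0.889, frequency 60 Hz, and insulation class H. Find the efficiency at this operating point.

ω = 2π × 1163/60 = 121.8 rad/s; P_out = τω = 9.19 × 121.8 = 1119 W
P_in = √3·V_L·I_L·cosφ = 1.732 × 460 × 2.13 × 0.889 = 1509 W
η = P_out / P_in = 1119 / 1509 = 0.742 = 74.2%

74.2 %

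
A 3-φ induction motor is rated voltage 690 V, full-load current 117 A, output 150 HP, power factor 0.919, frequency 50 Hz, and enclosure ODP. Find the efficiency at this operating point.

P_out = 150 × 746 = 111900 W
P_in = √3·V_L·I_L·cosφ = 1.732 × 690 × 117 × 0.919 = 128499 W
η = P_out / P_in = 111900 / 128499 = 0.871 = 87.1%

87.1 %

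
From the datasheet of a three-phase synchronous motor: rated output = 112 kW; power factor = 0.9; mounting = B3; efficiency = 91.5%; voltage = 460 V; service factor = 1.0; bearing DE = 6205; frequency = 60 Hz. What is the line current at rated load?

P_out = 112 kW = 112000 W
P_in = P_out / η = 112000 / 0.915 = 122404 W
I_L = P_in / (√3·V_L·cosφ) = 122404 / (1.732 × 460 × 0.9) = 171 A

171 A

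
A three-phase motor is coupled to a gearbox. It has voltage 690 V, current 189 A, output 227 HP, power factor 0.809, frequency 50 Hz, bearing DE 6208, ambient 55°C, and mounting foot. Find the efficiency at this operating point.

P_out = 227 × 746 = 169342 W
P_in = √3·V_L·I_L·cosφ = 1.732 × 690 × 189 × 0.809 = 182729 W
η = P_out / P_in = 169342 / 182729 = 0.927 = 92.7%

92.7 %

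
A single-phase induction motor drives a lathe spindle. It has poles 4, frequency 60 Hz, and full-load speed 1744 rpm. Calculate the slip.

3.11 %

n_s = 120f/p = 120×60/4 = 1800 rpm
s = (n_s − n)/n_s = (1800 − 1744)/1800 = 0.0311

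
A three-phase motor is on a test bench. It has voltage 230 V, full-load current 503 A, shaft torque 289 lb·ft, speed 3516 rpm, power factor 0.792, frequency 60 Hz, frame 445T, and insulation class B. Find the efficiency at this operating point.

τ = 289 lb·ft × 1.356 = 391.9 N·m
ω = 2π × 3516/60 = 368.2 rad/s; P_out = τω = 391.9 × 368.2 = 144298 W
P_in = √3·V_L·I_L·cosφ = 1.732 × 230 × 503 × 0.792 = 158697 W
η = P_out / P_in = 144298 / 158697 = 0.909 = 90.9%

90.9 %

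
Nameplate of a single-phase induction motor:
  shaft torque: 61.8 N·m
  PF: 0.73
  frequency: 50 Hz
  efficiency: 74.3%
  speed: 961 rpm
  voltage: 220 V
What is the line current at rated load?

52.1 A

ω = 2π×961/60 = 100.6 rad/s; P_out = τω = 61.8 × 100.6 = 6217 W
P_in = P_out / η = 6217 / 0.743 = 8367 W
I = P_in / (V·cosφ) = 8367 / (220 × 0.73) = 52.1 A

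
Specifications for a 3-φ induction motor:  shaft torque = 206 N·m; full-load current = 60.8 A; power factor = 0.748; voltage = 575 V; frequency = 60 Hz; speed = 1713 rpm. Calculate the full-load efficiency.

ω = 2π × 1713/60 = 179.4 rad/s; P_out = τω = 206 × 179.4 = 36956 W
P_in = √3·V_L·I_L·cosφ = 1.732 × 575 × 60.8 × 0.748 = 45292 W
η = P_out / P_in = 36956 / 45292 = 0.816 = 81.6%

81.6 %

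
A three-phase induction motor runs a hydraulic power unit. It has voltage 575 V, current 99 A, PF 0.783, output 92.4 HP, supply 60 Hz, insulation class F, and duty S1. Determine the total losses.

P_in = √3·V·I·cosφ = 1.732×575×99×0.783 = 77199 W
P_out = 92.4×746 = 68930 W
Losses = P_in − P_out = 77199 − 68930 = 8269 W

8270 W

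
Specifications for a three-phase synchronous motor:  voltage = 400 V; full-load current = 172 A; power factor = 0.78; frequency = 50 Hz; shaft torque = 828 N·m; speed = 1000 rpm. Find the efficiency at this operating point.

ω = 2π × 1000/60 = 104.7 rad/s; P_out = τω = 828 × 104.7 = 86692 W
P_in = √3·V_L·I_L·cosφ = 1.732 × 400 × 172 × 0.78 = 92946 W
η = P_out / P_in = 86692 / 92946 = 0.933 = 93.3%

93.3 %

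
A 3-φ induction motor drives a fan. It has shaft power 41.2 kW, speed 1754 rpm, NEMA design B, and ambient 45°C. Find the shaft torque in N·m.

224 N·m

ω = 2π × 1754/60 = 183.7 rad/s
τ = P/ω = 41200/183.7 = 224 N·m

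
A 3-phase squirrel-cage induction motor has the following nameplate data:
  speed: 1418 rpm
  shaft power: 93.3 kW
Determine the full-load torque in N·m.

628 N·m

ω = 2π × 1418/60 = 148.5 rad/s
τ = P/ω = 93300/148.5 = 628 N·m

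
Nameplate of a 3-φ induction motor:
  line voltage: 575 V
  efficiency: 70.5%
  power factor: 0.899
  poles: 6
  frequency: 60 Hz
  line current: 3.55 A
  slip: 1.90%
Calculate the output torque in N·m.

18.2 N·m

P_in = √3·V·I·cosφ = 1.732 × 575 × 3.55 × 0.899 = 3178 W
P_out = η·P_in = 0.705 × 3178 = 2240 W
n_s = 120×60/6 = 1200 rpm; n = 1200×(1−0.019) = 1177 rpm
ω = 2π×1177/60 = 123.3 rad/s
τ = P_out/ω = 2240/123.3 = 18.2 N·m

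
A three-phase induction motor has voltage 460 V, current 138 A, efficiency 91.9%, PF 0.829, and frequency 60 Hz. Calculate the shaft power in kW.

P_in = √3·V·I·cosφ = 1.732 × 460 × 138 × 0.829 = 91146 W
P_out = η·P_in = 0.919 × 91146 = 83763 W

83.8 kW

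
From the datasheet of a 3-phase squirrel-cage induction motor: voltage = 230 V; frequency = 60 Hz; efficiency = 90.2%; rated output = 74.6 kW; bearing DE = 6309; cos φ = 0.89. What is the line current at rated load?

P_out = 74.6 kW = 74600 W
P_in = P_out / η = 74600 / 0.902 = 82705 W
I_L = P_in / (√3·V_L·cosφ) = 82705 / (1.732 × 230 × 0.89) = 233 A

233 A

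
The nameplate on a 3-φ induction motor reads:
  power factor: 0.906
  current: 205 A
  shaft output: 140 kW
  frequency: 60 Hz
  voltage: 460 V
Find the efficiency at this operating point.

P_out = 140 kW = 140000 W
P_in = √3·V_L·I_L·cosφ = 1.732 × 460 × 205 × 0.906 = 147975 W
η = P_out / P_in = 140000 / 147975 = 0.946 = 94.6%

94.6 %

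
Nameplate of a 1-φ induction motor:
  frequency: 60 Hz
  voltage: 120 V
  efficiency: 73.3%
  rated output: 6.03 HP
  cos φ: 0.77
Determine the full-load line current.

66.4 A

P_out = 6.03 × 746 = 4498 W
P_in = P_out / η = 4498 / 0.733 = 6136 W
I = P_in / (V·cosφ) = 6136 / (120 × 0.77) = 66.4 A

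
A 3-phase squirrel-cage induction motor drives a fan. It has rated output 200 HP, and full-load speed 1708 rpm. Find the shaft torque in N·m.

P_out = 200 × 746 = 149200 W
ω = 2π × 1708/60 = 178.9 rad/s
τ = P_out/ω = 149200/178.9 = 834 N·m

834 N·m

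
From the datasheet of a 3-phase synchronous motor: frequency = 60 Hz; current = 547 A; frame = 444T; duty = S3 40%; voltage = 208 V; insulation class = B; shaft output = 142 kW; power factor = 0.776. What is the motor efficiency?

92.9 %

P_out = 142 kW = 142000 W
P_in = √3·V_L·I_L·cosφ = 1.732 × 208 × 547 × 0.776 = 152919 W
η = P_out / P_in = 142000 / 152919 = 0.929 = 92.9%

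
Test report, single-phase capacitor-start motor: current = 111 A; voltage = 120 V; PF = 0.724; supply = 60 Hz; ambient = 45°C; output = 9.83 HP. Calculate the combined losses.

P_in = V·I·cosφ = 120×111×0.724 = 9644 W
P_out = 9.83×746 = 7333 W
Losses = P_in − P_out = 9644 − 7333 = 2311 W

2310 W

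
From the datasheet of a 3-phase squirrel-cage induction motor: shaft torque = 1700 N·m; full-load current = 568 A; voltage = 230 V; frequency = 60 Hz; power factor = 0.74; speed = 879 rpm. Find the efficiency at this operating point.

ω = 2π × 879/60 = 92.05 rad/s; P_out = τω = 1700 × 92.05 = 156485 W
P_in = √3·V_L·I_L·cosφ = 1.732 × 230 × 568 × 0.74 = 167439 W
η = P_out / P_in = 156485 / 167439 = 0.935 = 93.5%

93.5 %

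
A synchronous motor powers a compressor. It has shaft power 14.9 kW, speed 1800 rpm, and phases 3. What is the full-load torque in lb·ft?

ω = 2π × 1800/60 = 188.5 rad/s
τ = P/ω = 14900/188.5 = 79.05 N·m
In lb·ft: 79.05/1.356 = 58.3 lb·ft

58.3 lb·ft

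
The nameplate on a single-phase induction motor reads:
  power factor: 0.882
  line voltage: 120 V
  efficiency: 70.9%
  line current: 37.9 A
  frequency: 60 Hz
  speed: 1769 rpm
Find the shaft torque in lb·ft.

11.3 lb·ft

P_in = V·I·cosφ = 120 × 37.9 × 0.882 = 4011 W
P_out = η·P_in = 0.709 × 4011 = 2844 W
n = 1769 rpm
ω = 2π×1769/60 = 185.2 rad/s
τ = P_out/ω = 2844/185.2 = 15.36 N·m
In lb·ft: 15.36/1.356 = 11.3 lb·ft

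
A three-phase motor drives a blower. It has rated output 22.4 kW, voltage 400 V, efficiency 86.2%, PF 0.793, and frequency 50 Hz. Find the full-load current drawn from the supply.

P_out = 22.4 kW = 22400 W
P_in = P_out / η = 22400 / 0.862 = 25986 W
I_L = P_in / (√3·V_L·cosφ) = 25986 / (1.732 × 400 × 0.793) = 47.3 A

47.3 A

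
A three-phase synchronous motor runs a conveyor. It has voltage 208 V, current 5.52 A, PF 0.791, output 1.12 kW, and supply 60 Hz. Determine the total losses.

453 W

P_in = √3·V·I·cosφ = 1.732×208×5.52×0.791 = 1573 W
P_out = 1120 W
Losses = P_in − P_out = 1573 − 1120 = 453 W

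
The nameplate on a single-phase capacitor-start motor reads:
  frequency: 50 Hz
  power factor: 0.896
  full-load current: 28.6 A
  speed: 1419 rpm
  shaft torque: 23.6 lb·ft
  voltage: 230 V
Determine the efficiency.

80.7 %

τ = 23.6 lb·ft × 1.356 = 32 N·m
ω = 2π × 1419/60 = 148.6 rad/s; P_out = τω = 32 × 148.6 = 4755 W
P_in = V·I·cosφ = 230 × 28.6 × 0.896 = 5894 W
η = P_out / P_in = 4755 / 5894 = 0.807 = 80.7%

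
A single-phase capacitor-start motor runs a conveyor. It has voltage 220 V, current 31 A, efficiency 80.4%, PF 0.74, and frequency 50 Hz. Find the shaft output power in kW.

P_in = V·I·cosφ = 220 × 31 × 0.74 = 5047 W
P_out = η·P_in = 0.804 × 5047 = 4058 W

4.06 kW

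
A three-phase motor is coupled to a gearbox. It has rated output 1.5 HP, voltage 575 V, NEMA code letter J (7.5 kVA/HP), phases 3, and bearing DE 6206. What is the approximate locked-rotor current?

11.3 A

S_LR = 7.5 × 1.5 = 11.25 kVA
I_LR = S_LR/(√3·V_L) = 11250/(1.732×575) = 11.3 A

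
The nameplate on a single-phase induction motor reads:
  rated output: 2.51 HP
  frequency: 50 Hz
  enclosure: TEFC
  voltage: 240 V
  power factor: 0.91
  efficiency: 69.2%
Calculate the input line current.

12.4 A

P_out = 2.51 × 746 = 1872 W
P_in = P_out / η = 1872 / 0.692 = 2705 W
I = P_in / (V·cosφ) = 2705 / (240 × 0.91) = 12.4 A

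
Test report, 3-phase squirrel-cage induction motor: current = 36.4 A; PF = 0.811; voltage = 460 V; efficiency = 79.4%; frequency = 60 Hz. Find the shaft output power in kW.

P_in = √3·V·I·cosφ = 1.732 × 460 × 36.4 × 0.811 = 23519 W
P_out = η·P_in = 0.794 × 23519 = 18674 W

18.7 kW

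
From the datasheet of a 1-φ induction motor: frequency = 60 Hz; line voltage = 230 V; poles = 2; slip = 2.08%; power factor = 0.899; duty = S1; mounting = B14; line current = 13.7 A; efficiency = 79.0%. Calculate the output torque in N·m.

6.06 N·m

P_in = V·I·cosφ = 230 × 13.7 × 0.899 = 2833 W
P_out = η·P_in = 0.79 × 2833 = 2238 W
n_s = 120×60/2 = 3600 rpm; n = 3600×(1−0.0208) = 3525 rpm
ω = 2π×3525/60 = 369.1 rad/s
τ = P_out/ω = 2238/369.1 = 6.06 N·m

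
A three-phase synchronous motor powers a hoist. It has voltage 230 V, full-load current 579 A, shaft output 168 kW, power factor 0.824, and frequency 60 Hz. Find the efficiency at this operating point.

P_out = 168 kW = 168000 W
P_in = √3·V_L·I_L·cosφ = 1.732 × 230 × 579 × 0.824 = 190056 W
η = P_out / P_in = 168000 / 190056 = 0.884 = 88.4%

88.4 %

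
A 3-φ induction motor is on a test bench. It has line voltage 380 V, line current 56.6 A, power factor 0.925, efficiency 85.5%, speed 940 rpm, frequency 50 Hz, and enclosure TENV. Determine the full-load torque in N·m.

P_in = √3·V·I·cosφ = 1.732 × 380 × 56.6 × 0.925 = 34458 W
P_out = η·P_in = 0.855 × 34458 = 29462 W
n = 940 rpm
ω = 2π×940/60 = 98.44 rad/s
τ = P_out/ω = 29462/98.44 = 299 N·m

299 N·m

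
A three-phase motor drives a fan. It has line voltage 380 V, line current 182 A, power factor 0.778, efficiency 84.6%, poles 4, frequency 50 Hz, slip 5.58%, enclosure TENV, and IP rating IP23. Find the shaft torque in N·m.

532 N·m

P_in = √3·V·I·cosφ = 1.732 × 380 × 182 × 0.778 = 93193 W
P_out = η·P_in = 0.846 × 93193 = 78841 W
n_s = 120×50/4 = 1500 rpm; n = 1500×(1−0.0558) = 1416 rpm
ω = 2π×1416/60 = 148.3 rad/s
τ = P_out/ω = 78841/148.3 = 532 N·m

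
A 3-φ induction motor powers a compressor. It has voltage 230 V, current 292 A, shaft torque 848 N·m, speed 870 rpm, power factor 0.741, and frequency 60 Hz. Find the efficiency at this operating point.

89.6 %

ω = 2π × 870/60 = 91.11 rad/s; P_out = τω = 848 × 91.11 = 77261 W
P_in = √3·V_L·I_L·cosφ = 1.732 × 230 × 292 × 0.741 = 86194 W
η = P_out / P_in = 77261 / 86194 = 0.896 = 89.6%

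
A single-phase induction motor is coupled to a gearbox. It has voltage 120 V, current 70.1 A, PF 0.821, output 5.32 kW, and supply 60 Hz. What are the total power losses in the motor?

1.59 kW

P_in = V·I·cosφ = 120×70.1×0.821 = 6906 W
P_out = 5320 W
Losses = P_in − P_out = 6906 − 5320 = 1586 W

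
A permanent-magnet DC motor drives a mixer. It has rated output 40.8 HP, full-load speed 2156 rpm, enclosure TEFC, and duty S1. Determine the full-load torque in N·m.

P_out = 40.8 × 746 = 30437 W
ω = 2π × 2156/60 = 225.8 rad/s
τ = P_out/ω = 30437/225.8 = 135 N·m

135 N·m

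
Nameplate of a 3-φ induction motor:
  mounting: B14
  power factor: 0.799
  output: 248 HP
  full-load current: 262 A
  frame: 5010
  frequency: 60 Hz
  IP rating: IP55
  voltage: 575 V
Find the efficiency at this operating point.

P_out = 248 × 746 = 185008 W
P_in = √3·V_L·I_L·cosφ = 1.732 × 575 × 262 × 0.799 = 208480 W
η = P_out / P_in = 185008 / 208480 = 0.887 = 88.7%

88.7 %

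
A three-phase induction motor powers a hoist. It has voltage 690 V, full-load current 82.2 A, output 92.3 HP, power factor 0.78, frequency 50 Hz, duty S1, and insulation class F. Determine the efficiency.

P_out = 92.3 × 746 = 68856 W
P_in = √3·V_L·I_L·cosφ = 1.732 × 690 × 82.2 × 0.78 = 76624 W
η = P_out / P_in = 68856 / 76624 = 0.899 = 89.9%

89.9 %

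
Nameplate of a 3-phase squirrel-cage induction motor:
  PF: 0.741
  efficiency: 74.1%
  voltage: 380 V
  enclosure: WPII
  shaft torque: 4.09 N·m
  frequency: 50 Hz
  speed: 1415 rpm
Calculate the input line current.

ω = 2π×1415/60 = 148.2 rad/s; P_out = τω = 4.09 × 148.2 = 606 W
P_in = P_out / η = 606 / 0.741 = 818 W
I_L = P_in / (√3·V_L·cosφ) = 818 / (1.732 × 380 × 0.741) = 1.68 A

1.68 A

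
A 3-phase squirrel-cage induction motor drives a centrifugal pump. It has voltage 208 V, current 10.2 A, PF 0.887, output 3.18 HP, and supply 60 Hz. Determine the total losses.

P_in = √3·V·I·cosφ = 1.732×208×10.2×0.887 = 3259 W
P_out = 3.18×746 = 2372 W
Losses = P_in − P_out = 3259 − 2372 = 887 W

887 W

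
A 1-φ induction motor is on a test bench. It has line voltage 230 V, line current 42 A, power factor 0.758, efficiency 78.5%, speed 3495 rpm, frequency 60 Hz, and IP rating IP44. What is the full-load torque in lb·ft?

11.6 lb·ft

P_in = V·I·cosφ = 230 × 42 × 0.758 = 7322 W
P_out = η·P_in = 0.785 × 7322 = 5748 W
n = 3495 rpm
ω = 2π×3495/60 = 366 rad/s
τ = P_out/ω = 5748/366 = 15.7 N·m
In lb·ft: 15.7/1.356 = 11.6 lb·ft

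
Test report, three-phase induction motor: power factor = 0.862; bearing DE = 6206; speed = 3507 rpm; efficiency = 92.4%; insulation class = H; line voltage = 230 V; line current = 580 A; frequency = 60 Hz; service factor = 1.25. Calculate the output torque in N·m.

501 N·m

P_in = √3·V·I·cosφ = 1.732 × 230 × 580 × 0.862 = 199164 W
P_out = η·P_in = 0.924 × 199164 = 184028 W
n = 3507 rpm
ω = 2π×3507/60 = 367.3 rad/s
τ = P_out/ω = 184028/367.3 = 501 N·m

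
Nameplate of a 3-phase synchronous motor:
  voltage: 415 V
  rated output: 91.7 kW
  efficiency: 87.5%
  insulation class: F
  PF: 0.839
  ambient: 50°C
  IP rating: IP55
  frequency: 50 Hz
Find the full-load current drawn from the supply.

174 A

P_out = 91.7 kW = 91700 W
P_in = P_out / η = 91700 / 0.875 = 104800 W
I_L = P_in / (√3·V_L·cosφ) = 104800 / (1.732 × 415 × 0.839) = 174 A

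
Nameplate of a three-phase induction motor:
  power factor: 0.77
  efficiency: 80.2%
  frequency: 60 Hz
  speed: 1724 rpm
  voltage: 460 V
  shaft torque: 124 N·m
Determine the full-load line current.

ω = 2π×1724/60 = 180.5 rad/s; P_out = τω = 124 × 180.5 = 22382 W
P_in = P_out / η = 22382 / 0.802 = 27908 W
I_L = P_in / (√3·V_L·cosφ) = 27908 / (1.732 × 460 × 0.77) = 45.5 A

45.5 A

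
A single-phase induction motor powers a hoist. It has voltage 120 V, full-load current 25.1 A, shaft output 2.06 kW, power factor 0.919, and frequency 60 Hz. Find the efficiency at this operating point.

P_out = 2.06 kW = 2060 W
P_in = V·I·cosφ = 120 × 25.1 × 0.919 = 2768 W
η = P_out / P_in = 2060 / 2768 = 0.744 = 74.4%

74.4 %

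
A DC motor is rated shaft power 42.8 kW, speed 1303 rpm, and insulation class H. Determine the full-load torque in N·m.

314 N·m

ω = 2π × 1303/60 = 136.4 rad/s
τ = P/ω = 42800/136.4 = 314 N·m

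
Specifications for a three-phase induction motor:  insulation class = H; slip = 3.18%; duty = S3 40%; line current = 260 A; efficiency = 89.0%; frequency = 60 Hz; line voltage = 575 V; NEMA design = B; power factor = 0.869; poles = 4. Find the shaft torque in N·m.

1100 N·m

P_in = √3·V·I·cosφ = 1.732 × 575 × 260 × 0.869 = 225014 W
P_out = η·P_in = 0.89 × 225014 = 200262 W
n_s = 120×60/4 = 1800 rpm; n = 1800×(1−0.0318) = 1743 rpm
ω = 2π×1743/60 = 182.5 rad/s
τ = P_out/ω = 200262/182.5 = 1100 N·m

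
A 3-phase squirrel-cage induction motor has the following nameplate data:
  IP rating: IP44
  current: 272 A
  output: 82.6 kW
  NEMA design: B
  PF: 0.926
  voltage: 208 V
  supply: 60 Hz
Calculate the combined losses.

8140 W

P_in = √3·V·I·cosφ = 1.732×208×272×0.926 = 90738 W
P_out = 82600 W
Losses = P_in − P_out = 90738 − 82600 = 8138 W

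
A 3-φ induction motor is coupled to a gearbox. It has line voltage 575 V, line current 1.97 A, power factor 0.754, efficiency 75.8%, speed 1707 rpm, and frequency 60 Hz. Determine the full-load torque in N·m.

P_in = √3·V·I·cosφ = 1.732 × 575 × 1.97 × 0.754 = 1479 W
P_out = η·P_in = 0.758 × 1479 = 1121 W
n = 1707 rpm
ω = 2π×1707/60 = 178.8 rad/s
τ = P_out/ω = 1121/178.8 = 6.27 N·m

6.27 N·m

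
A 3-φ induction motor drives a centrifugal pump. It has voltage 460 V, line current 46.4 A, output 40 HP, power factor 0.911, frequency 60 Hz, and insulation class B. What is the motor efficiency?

P_out = 40 × 746 = 29840 W
P_in = √3·V_L·I_L·cosφ = 1.732 × 460 × 46.4 × 0.911 = 33678 W
η = P_out / P_in = 29840 / 33678 = 0.886 = 88.6%

88.6 %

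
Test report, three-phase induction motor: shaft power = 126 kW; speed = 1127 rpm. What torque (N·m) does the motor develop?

ω = 2π × 1127/60 = 118 rad/s
τ = P/ω = 126000/118 = 1070 N·m

1070 N·m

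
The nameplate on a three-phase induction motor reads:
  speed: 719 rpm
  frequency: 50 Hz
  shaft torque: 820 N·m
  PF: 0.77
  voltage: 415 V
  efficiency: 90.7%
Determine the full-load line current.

ω = 2π×719/60 = 75.29 rad/s; P_out = τω = 820 × 75.29 = 61738 W
P_in = P_out / η = 61738 / 0.907 = 68068 W
I_L = P_in / (√3·V_L·cosφ) = 68068 / (1.732 × 415 × 0.77) = 123 A

123 A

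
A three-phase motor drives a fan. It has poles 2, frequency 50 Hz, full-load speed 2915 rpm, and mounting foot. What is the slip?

2.83 %

n_s = 120f/p = 120×50/2 = 3000 rpm
s = (n_s − n)/n_s = (3000 − 2915)/3000 = 0.0283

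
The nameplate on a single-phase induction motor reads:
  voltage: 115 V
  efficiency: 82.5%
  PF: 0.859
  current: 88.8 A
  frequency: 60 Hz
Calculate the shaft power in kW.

7.24 kW

P_in = V·I·cosφ = 115 × 88.8 × 0.859 = 8772 W
P_out = η·P_in = 0.825 × 8772 = 7237 W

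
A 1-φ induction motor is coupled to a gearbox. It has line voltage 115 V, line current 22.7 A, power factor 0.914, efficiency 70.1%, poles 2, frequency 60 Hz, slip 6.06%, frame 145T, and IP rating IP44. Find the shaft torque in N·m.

P_in = V·I·cosφ = 115 × 22.7 × 0.914 = 2386 W
P_out = η·P_in = 0.701 × 2386 = 1673 W
n_s = 120×60/2 = 3600 rpm; n = 3600×(1−0.0606) = 3382 rpm
ω = 2π×3382/60 = 354.2 rad/s
τ = P_out/ω = 1673/354.2 = 4.72 N·m

4.72 N·m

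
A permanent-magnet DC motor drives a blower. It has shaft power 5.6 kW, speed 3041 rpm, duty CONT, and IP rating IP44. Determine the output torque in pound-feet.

13 lb·ft

ω = 2π × 3041/60 = 318.5 rad/s
τ = P/ω = 5600/318.5 = 17.58 N·m
In lb·ft: 17.58/1.356 = 13 lb·ft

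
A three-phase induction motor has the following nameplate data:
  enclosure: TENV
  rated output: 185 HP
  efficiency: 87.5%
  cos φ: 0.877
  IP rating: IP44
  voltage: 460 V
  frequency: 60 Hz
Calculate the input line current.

226 A

P_out = 185 × 746 = 138010 W
P_in = P_out / η = 138010 / 0.875 = 157726 W
I_L = P_in / (√3·V_L·cosφ) = 157726 / (1.732 × 460 × 0.877) = 226 A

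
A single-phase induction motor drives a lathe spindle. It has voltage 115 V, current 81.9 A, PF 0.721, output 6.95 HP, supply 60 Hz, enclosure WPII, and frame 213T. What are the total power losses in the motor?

P_in = V·I·cosφ = 115×81.9×0.721 = 6791 W
P_out = 6.95×746 = 5185 W
Losses = P_in − P_out = 6791 − 5185 = 1606 W

1610 W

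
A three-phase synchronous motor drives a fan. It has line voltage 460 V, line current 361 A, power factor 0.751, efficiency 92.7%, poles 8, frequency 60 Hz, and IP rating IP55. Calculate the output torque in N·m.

2120 N·m

P_in = √3·V·I·cosφ = 1.732 × 460 × 361 × 0.751 = 216000 W
P_out = η·P_in = 0.927 × 216000 = 200232 W
n = n_s = 120×60/8 = 900 rpm (synchronous)
ω = 2π×900/60 = 94.25 rad/s
τ = P_out/ω = 200232/94.25 = 2120 N·m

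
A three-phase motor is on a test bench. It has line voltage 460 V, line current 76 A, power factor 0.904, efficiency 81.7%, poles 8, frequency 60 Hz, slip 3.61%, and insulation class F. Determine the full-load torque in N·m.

P_in = √3·V·I·cosφ = 1.732 × 460 × 76 × 0.904 = 54738 W
P_out = η·P_in = 0.817 × 54738 = 44721 W
n_s = 120×60/8 = 900 rpm; n = 900×(1−0.0361) = 868 rpm
ω = 2π×868/60 = 90.9 rad/s
τ = P_out/ω = 44721/90.9 = 492 N·m

492 N·m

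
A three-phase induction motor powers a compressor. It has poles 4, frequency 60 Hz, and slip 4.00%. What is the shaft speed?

n_s = 120f/p = 120×60/4 = 1800 rpm
n = n_s(1 − s) = 1800 × (1 − 0.04) = 1728 rpm

1728 rpm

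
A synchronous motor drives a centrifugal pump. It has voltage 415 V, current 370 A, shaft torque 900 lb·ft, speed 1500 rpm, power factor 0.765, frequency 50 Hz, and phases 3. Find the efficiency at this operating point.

τ = 900 lb·ft × 1.356 = 1220 N·m
ω = 2π × 1500/60 = 157.1 rad/s; P_out = τω = 1220 × 157.1 = 191662 W
P_in = √3·V_L·I_L·cosφ = 1.732 × 415 × 370 × 0.765 = 203451 W
η = P_out / P_in = 191662 / 203451 = 0.942 = 94.2%

94.2 %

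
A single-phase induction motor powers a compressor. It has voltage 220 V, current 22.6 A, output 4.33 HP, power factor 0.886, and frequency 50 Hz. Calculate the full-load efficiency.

P_out = 4.33 × 746 = 3230 W
P_in = V·I·cosφ = 220 × 22.6 × 0.886 = 4405 W
η = P_out / P_in = 3230 / 4405 = 0.733 = 73.3%

73.3 %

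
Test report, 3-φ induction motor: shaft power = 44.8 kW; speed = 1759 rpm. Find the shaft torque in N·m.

243 N·m

ω = 2π × 1759/60 = 184.2 rad/s
τ = P/ω = 44800/184.2 = 243 N·m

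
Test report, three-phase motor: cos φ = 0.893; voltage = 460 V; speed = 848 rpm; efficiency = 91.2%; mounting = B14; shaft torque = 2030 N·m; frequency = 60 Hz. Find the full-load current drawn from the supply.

278 A

ω = 2π×848/60 = 88.8 rad/s; P_out = τω = 2030 × 88.8 = 180264 W
P_in = P_out / η = 180264 / 0.912 = 197658 W
I_L = P_in / (√3·V_L·cosφ) = 197658 / (1.732 × 460 × 0.893) = 278 A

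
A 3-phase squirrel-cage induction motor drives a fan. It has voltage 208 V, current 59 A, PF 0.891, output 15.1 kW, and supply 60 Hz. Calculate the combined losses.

P_in = √3·V·I·cosφ = 1.732×208×59×0.891 = 18938 W
P_out = 15100 W
Losses = P_in − P_out = 18938 − 15100 = 3838 W

3840 W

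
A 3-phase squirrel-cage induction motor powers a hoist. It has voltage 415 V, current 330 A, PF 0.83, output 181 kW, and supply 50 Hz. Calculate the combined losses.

P_in = √3·V·I·cosφ = 1.732×415×330×0.83 = 196874 W
P_out = 181000 W
Losses = P_in − P_out = 196874 − 181000 = 15874 W

15900 W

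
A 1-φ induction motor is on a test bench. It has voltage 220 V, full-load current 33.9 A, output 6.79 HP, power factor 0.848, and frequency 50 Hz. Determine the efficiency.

80.1 %

P_out = 6.79 × 746 = 5065 W
P_in = V·I·cosφ = 220 × 33.9 × 0.848 = 6324 W
η = P_out / P_in = 5065 / 6324 = 0.801 = 80.1%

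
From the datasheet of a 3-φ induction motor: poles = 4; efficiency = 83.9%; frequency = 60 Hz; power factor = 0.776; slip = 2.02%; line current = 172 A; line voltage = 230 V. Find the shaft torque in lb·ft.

P_in = √3·V·I·cosφ = 1.732 × 230 × 172 × 0.776 = 53170 W
P_out = η·P_in = 0.839 × 53170 = 44610 W
n_s = 120×60/4 = 1800 rpm; n = 1800×(1−0.0202) = 1764 rpm
ω = 2π×1764/60 = 184.7 rad/s
τ = P_out/ω = 44610/184.7 = 241.5 N·m
In lb·ft: 241.5/1.356 = 178 lb·ft

178 lb·ft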